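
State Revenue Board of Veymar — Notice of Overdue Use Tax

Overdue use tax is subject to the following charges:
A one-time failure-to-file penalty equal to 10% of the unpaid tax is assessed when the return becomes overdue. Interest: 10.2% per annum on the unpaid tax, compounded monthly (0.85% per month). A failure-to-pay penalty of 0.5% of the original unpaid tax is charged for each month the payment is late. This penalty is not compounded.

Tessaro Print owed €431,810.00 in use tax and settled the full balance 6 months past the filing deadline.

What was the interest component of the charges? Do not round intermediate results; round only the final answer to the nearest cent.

€22,495.62

Interest: €431,810.00 × ((1 + 0.0085)^6 − 1) = €431,810.00 × 0.0520961… = €22,495.6217…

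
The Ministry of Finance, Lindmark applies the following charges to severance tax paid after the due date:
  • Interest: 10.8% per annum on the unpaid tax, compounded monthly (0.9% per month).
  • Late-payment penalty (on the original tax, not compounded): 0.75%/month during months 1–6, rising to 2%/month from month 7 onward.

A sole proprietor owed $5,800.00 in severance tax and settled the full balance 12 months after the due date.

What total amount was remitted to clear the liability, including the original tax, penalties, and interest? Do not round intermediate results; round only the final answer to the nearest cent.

$7,415.36

Penalty, months 1–6: 6 × 0.75% × $5,800.00 = $261.00
Penalty, months 7–12: 6 × 2% × $5,800.00 = $696.00
Interest: $5,800.00 × ((1 + 0.009)^12 − 1) = $5,800.00 × 0.1135097… = $658.3561…
Total = $5,800.00 + $957.0000 + $658.3561… = $7,415.36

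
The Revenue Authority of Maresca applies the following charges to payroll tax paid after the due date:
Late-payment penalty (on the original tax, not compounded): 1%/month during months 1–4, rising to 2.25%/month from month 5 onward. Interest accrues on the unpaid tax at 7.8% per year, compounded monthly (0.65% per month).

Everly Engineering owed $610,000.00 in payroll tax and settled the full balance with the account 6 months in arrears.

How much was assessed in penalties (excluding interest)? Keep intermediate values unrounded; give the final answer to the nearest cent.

$51,850.00

Penalty, months 1–4: 4 × 1% × $610,000.00 = $24,400.00
Penalty, months 5–6: 2 × 2.25% × $610,000.00 = $27,450.00
Total penalty = $24,400.00 + $27,450.00 = $51,850.00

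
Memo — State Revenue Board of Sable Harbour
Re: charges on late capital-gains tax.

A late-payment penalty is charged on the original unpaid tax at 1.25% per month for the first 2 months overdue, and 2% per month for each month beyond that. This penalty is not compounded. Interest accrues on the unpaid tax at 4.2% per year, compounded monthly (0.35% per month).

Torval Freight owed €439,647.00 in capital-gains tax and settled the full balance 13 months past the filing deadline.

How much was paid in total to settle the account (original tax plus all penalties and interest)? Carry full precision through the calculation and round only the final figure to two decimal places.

€567,789.97

Penalty, months 1–2: 2 × 1.25% × €439,647.00 = €10,991.18…
Penalty, months 3–13: 11 × 2% × €439,647.00 = €96,722.34
Interest: €439,647.00 × ((1 + 0.0035)^13 − 1) = €439,647.00 × 0.0464679… = €20,429.4597…
Total = €439,647.00 + €107,713.5150 + €20,429.4597… = €567,789.97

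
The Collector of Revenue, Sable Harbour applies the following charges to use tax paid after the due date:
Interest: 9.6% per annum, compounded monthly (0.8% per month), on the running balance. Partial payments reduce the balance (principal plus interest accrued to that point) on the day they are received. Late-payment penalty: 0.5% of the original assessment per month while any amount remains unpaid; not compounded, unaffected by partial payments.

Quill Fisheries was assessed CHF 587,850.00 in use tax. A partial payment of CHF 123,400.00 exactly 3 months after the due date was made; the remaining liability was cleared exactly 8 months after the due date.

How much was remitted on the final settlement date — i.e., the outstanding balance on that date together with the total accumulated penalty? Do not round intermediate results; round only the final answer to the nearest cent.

CHF 521,641.24

Balance at month 3: CHF 587,850.0000 × (1 + 0.008)^3 = CHF 602,071.5682…
After CHF 123,400.00 payment: CHF 602,071.5682… − CHF 123,400.00 = CHF 478,671.5682…
Balance at month 8: CHF 478,671.5682… × (1 + 0.008)^5 = CHF 498,127.2413…
Penalty: 8 × 0.5% × CHF 587,850.00 = CHF 23,514.00
Final settlement = outstanding balance + penalty = CHF 498,127.2413… + CHF 23,514.00 = CHF 521,641.24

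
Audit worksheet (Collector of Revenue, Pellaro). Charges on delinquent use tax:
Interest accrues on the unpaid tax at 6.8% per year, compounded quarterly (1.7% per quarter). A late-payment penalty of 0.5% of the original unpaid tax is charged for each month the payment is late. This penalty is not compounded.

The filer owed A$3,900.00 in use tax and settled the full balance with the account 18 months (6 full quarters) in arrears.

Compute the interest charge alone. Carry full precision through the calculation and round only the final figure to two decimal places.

A$415.09

Interest: A$3,900.00 × ((1 + 0.017)^6 − 1) = A$3,900.00 × 0.1064345… = A$415.0946…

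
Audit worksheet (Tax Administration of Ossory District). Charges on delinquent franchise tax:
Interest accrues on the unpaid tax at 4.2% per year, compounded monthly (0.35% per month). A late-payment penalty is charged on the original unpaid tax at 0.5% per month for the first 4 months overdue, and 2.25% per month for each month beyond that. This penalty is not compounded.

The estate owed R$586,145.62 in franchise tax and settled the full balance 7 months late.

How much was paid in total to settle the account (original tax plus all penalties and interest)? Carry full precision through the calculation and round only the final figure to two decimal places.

Penalty, months 1–4: 4 × 0.5% × R$586,145.62 = R$11,722.91…
Penalty, months 5–7: 3 × 2.25% × R$586,145.62 = R$39,564.83…
Interest: R$586,145.62 × ((1 + 0.0035)^7 − 1) = R$586,145.62 × 0.0247588… = R$14,512.2363…
Total = R$586,145.62 + R$51,287.7418… + R$14,512.2363… = R$651,945.60

R$651,945.60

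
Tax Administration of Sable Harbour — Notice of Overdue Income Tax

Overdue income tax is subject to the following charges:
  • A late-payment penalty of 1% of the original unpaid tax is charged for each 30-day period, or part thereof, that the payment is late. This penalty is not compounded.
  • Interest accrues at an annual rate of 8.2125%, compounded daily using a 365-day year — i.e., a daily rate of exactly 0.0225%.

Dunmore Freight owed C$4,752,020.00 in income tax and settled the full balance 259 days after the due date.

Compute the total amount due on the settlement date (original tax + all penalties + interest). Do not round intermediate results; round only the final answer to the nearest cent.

Penalty periods: ⌈259/30⌉ = 9; penalty = 9 × 1% × C$4,752,020.00 = C$427,681.80
Interest: C$4,752,020.00 × ((1 + 0.000225)^259 − 1) = C$4,752,020.00 × 0.05999951… = C$285,118.8674…
Total = C$4,752,020.00 + C$427,681.8000 + C$285,118.8674… = C$5,464,820.67

C$5,464,820.67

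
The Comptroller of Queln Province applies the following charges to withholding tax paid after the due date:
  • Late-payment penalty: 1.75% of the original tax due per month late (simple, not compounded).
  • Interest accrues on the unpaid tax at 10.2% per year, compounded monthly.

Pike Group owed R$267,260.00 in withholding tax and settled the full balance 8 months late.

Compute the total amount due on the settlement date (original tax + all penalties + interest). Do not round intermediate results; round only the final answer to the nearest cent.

R$323,400.04

Late-payment penalty: 8 × 1.75% × R$267,260.00 = R$37,416.40
Interest (10.2%/yr ÷ 12 = 0.85%/month): R$267,260.00 × ((1 + 0.0085)^8 − 1) = R$18,723.6366…
Total = R$267,260.00 + R$37,416.4000 + R$18,723.6366… = R$323,400.04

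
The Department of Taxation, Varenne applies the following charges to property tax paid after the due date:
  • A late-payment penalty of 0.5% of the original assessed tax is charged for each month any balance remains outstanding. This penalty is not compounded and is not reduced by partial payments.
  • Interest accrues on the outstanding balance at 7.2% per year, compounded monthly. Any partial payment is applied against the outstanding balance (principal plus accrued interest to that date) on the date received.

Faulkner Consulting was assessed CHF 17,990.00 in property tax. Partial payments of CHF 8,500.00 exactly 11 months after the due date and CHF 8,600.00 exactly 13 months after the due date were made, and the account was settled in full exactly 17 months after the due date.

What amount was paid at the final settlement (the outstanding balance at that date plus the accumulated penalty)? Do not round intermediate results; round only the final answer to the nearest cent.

Monthly rate = 7.2% ÷ 12 = 0.6%
Balance at month 11: CHF 17,990.0000 × (1 + 0.006)^11 = CHF 19,213.6091…
After CHF 8,500.00 payment: CHF 19,213.6091… − CHF 8,500.00 = CHF 10,713.6091…
Balance at month 13: CHF 10,713.6091… × (1 + 0.006)^2 = CHF 10,842.5581…
After CHF 8,600.00 payment: CHF 10,842.5581… − CHF 8,600.00 = CHF 2,242.5581…
Balance at month 17: CHF 2,242.5581… × (1 + 0.006)^4 = CHF 2,296.8658…
Penalty: 17 × 0.5% × CHF 17,990.00 = CHF 1,529.15
Final settlement = outstanding balance + penalty = CHF 2,296.8658… + CHF 1,529.15 = CHF 3,826.02

CHF 3,826.02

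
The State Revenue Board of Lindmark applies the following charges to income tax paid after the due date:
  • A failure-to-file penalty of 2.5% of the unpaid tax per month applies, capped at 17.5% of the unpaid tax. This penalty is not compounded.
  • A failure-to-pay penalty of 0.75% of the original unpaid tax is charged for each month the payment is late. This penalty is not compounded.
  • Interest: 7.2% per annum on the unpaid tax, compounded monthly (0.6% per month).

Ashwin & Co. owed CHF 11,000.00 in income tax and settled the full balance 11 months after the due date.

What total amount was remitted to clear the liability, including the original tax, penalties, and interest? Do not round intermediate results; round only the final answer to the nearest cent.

Failure-to-file: 11 × 2.5% × CHF 11,000.00 = CHF 3,025.00, capped at 17.5% × CHF 11,000.00 = CHF 1,925.00
Failure-to-pay penalty = 0.75% × CHF 11,000.00 × 11 mo = CHF 907.50
Interest: CHF 11,000.00 × ((1 + 0.006)^11 − 1) = CHF 11,000.00 × 0.0680161… = CHF 748.1768…
Total = CHF 11,000.00 + CHF 2,832.5000 + CHF 748.1768… = CHF 14,580.68

CHF 14,580.68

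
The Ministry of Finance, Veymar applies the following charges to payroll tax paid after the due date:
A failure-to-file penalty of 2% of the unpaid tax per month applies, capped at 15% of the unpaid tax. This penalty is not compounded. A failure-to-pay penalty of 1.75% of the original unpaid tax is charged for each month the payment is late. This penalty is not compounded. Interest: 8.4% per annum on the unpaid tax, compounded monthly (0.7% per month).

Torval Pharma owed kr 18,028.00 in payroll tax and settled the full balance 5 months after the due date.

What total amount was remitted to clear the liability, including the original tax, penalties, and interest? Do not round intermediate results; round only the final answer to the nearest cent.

kr 22,048.13

Failure-to-file: 5 × 2% × kr 18,028.00 = kr 1,802.80 (under the 15% cap)
Failure-to-pay penalty: 5 × 1.75% × kr 18,028.00 = kr 1,577.45
Interest: kr 18,028.00 × ((1 + 0.007)^5 − 1) = kr 18,028.00 × 0.0354934… = kr 639.8758…
Total = kr 18,028.00 + kr 3,380.2500 + kr 639.8758… = kr 22,048.13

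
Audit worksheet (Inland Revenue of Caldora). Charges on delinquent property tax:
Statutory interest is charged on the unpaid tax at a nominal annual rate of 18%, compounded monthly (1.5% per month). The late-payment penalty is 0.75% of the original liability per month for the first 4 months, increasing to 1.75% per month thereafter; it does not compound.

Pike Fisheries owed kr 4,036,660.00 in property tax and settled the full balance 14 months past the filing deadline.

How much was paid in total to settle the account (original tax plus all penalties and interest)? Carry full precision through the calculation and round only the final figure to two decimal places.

kr 5,799,694.39

Penalty, months 1–4: 4 × 0.75% × kr 4,036,660.00 = kr 121,099.80
Penalty, months 5–14: 10 × 1.75% × kr 4,036,660.00 = kr 706,415.50
Interest: kr 4,036,660.00 × ((1 + 0.015)^14 − 1) = kr 4,036,660.00 × 0.2317557… = kr 935,519.0879…
Total = kr 4,036,660.00 + kr 827,515.3000 + kr 935,519.0879… = kr 5,799,694.39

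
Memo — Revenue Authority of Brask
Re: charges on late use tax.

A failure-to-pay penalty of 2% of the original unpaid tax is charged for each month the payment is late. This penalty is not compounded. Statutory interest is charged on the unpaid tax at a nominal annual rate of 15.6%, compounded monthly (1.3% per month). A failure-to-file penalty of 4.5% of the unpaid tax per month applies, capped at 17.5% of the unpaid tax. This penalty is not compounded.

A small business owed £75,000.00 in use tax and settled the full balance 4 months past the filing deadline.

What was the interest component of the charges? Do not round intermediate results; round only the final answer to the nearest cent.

Interest: £75,000.00 × ((1 + 0.013)^4 − 1) = £75,000.00 × 0.0530228… = £3,976.7112…

£3,976.71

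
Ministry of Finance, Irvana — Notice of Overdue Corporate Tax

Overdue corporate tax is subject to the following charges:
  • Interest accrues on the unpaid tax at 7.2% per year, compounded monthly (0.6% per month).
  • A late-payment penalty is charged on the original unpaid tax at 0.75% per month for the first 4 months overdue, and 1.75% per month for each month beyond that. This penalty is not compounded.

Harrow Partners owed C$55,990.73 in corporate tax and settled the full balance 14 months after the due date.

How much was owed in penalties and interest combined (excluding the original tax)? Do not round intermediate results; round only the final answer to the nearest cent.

Penalty, months 1–4: 4 × 0.75% × C$55,990.73 = C$1,679.72…
Penalty, months 5–14: 10 × 1.75% × C$55,990.73 = C$9,798.38…
Interest: C$55,990.73 × ((1 + 0.006)^14 − 1) = C$55,990.73 × 0.0873559… = C$4,891.1227…
Penalties + interest = C$11,478.0997… + C$4,891.1227… = C$16,369.22

C$16,369.22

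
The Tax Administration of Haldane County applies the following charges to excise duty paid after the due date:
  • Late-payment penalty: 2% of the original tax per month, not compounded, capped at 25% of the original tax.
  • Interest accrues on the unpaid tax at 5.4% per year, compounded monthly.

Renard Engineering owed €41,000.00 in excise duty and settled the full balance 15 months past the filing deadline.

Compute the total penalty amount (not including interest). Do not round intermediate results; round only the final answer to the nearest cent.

€10,250.00

Penalty (uncapped): 15 × 2% × €41,000.00 = €12,300.00; cap = 25% × €41,000.00 = €10,250.00 → penalty = €10,250.00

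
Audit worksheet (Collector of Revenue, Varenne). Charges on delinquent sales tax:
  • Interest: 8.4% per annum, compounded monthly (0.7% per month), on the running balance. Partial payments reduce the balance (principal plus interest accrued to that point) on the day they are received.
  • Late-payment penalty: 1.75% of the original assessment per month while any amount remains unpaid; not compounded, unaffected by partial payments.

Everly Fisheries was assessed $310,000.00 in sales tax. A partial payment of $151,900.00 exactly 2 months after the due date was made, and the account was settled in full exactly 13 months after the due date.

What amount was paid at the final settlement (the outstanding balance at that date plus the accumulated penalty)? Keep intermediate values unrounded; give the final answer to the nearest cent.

$245,936.38

Balance at month 2: $310,000.0000 × (1 + 0.007)^2 = $314,355.1900
After $151,900.00 payment: $314,355.1900 − $151,900.00 = $162,455.1900
Balance at month 13: $162,455.1900 × (1 + 0.007)^11 = $175,411.3805…
Penalty: 13 × 1.75% × $310,000.00 = $70,525.00
Final settlement = outstanding balance + penalty = $175,411.3805… + $70,525.00 = $245,936.38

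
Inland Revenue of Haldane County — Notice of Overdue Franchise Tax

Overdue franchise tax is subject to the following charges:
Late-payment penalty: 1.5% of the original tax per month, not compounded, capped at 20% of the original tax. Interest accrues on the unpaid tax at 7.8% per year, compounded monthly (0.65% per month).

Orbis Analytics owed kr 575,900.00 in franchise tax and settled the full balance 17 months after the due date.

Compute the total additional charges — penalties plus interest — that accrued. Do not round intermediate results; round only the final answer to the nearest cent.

Penalty (uncapped): 17 × 1.5% × kr 575,900.00 = kr 146,854.50; cap = 20% × kr 575,900.00 = kr 115,180.00 → penalty = kr 115,180.00
Interest: kr 575,900.00 × ((1 + 0.0065)^17 − 1) = kr 575,900.00 × 0.1164371… = kr 67,056.1064…
Penalties + interest = kr 115,180.0000 + kr 67,056.1064… = kr 182,236.11

kr 182,236.11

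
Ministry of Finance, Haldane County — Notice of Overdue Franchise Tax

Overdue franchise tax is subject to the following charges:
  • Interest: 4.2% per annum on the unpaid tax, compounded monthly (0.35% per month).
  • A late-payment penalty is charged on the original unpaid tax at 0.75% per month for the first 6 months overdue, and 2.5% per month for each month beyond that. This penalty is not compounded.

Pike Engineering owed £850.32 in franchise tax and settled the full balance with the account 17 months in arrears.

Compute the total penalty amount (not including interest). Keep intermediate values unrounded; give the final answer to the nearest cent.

Penalty, months 1–6: 6 × 0.75% × £850.32 = £38.26…
Penalty, months 7–17: 11 × 2.5% × £850.32 = £233.84…
Total penalty = £38.26… + £233.84… = £272.10

£272.10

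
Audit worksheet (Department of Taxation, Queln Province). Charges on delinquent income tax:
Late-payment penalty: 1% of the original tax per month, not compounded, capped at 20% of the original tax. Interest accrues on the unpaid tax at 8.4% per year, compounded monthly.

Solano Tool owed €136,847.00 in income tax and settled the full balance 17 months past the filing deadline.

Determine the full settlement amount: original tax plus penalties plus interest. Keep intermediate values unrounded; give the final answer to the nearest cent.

Penalty: 17 × 1% × €136,847.00 = €23,263.99 (below the 20% cap of €27,369.40)
Interest (8.4%/yr ÷ 12 = 0.7%/month): €136,847.00 × ((1 + 0.007)^17 − 1) = €17,229.4560…
Total = €136,847.00 + €23,263.9900 + €17,229.4560… = €177,340.45

€177,340.45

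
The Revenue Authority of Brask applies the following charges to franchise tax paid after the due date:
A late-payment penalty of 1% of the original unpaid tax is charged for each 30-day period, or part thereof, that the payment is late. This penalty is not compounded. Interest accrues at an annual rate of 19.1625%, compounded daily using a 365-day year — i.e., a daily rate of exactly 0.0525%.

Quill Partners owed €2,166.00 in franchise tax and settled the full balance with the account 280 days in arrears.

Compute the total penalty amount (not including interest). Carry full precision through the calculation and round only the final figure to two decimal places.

€216.60

Penalty periods: ⌈280/30⌉ = 10; penalty = 10 × 1% × €2,166.00 = €216.60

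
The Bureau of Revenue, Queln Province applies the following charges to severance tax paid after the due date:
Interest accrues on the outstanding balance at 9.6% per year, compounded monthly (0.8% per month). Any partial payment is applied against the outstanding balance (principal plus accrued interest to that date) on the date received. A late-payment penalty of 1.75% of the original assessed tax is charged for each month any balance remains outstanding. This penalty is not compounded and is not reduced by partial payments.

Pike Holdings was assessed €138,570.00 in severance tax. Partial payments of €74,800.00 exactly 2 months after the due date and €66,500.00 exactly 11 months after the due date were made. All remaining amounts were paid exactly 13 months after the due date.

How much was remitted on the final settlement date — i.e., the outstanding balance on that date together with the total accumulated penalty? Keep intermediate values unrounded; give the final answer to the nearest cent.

€35,998.03

Balance at month 2: €138,570.0000 × (1 + 0.008)^2 = €140,795.9885…
After €74,800.00 payment: €140,795.9885… − €74,800.00 = €65,995.9885…
Balance at month 11: €65,995.9885… × (1 + 0.008)^9 = €70,902.6271…
After €66,500.00 payment: €70,902.6271… − €66,500.00 = €4,402.6271…
Balance at month 13: €4,402.6271… × (1 + 0.008)^2 = €4,473.3509…
Penalty: 13 × 1.75% × €138,570.00 = €31,524.68…
Final settlement = outstanding balance + penalty = €4,473.3509… + €31,524.68… = €35,998.03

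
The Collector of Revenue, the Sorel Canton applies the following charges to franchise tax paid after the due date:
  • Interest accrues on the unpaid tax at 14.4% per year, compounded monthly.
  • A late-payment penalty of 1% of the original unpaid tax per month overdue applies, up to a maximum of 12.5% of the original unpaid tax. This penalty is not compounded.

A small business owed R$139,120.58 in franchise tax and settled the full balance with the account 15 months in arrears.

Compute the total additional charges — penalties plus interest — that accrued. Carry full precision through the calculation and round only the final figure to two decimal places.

R$44,648.71

Penalty (uncapped): 15 × 1% × R$139,120.58 = R$20,868.09…; cap = 12.5% × R$139,120.58 = R$17,390.07… → penalty = R$17,390.07…
Interest (14.4%/yr ÷ 12 = 1.2%/month): R$139,120.58 × ((1 + 0.012)^15 − 1) = R$27,258.6336…
Penalties + interest = R$17,390.0725 + R$27,258.6336… = R$44,648.71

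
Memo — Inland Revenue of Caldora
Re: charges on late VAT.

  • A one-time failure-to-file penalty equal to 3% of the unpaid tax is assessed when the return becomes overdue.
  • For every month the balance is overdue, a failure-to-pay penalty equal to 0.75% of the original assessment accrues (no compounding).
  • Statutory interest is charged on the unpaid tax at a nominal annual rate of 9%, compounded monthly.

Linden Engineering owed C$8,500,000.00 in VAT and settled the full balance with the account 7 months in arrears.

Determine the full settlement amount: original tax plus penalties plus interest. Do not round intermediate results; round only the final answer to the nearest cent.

Failure-to-file penalty: 3% × C$8,500,000.00 = C$255,000.00
Failure-to-pay penalty = 0.75% × C$8,500,000.00 × 7 mo = C$446,250.00
Interest (9%/yr ÷ 12 = 0.75%/month): C$8,500,000.00 × ((1 + 0.0075)^7 − 1) = C$456,417.0784…
Total = C$8,500,000.00 + C$701,250.0000 + C$456,417.0784… = C$9,657,667.08

C$9,657,667.08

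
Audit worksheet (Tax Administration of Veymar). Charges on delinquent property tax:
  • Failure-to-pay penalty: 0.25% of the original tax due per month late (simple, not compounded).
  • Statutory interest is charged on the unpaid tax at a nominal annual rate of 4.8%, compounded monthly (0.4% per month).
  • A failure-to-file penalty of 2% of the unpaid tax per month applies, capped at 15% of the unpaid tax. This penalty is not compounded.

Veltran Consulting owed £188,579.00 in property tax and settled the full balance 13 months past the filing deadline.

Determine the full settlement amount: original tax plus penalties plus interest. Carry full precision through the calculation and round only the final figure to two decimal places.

£233,039.61

Failure-to-file: 13 × 2% × £188,579.00 = £49,030.54, capped at 15% × £188,579.00 = £28,286.85
Failure-to-pay penalty = 0.25% × £188,579.00 × 13 mo = £6,128.82…
Interest: £188,579.00 × ((1 + 0.004)^13 − 1) = £188,579.00 × 0.0532665… = £10,044.9411…
Total = £188,579.00 + £34,415.6675 + £10,044.9411… = £233,039.61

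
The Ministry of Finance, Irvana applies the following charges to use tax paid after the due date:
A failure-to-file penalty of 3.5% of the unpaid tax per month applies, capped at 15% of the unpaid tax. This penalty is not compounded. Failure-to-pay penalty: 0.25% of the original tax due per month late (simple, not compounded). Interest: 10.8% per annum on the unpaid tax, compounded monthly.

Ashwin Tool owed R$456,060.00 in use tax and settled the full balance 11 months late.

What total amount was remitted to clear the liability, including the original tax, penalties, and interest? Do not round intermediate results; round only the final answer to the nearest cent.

Failure-to-file: 11 × 3.5% × R$456,060.00 = R$175,583.10, capped at 15% × R$456,060.00 = R$68,409.00
Failure-to-pay penalty = 0.25% × R$456,060.00 × 11 mo = R$12,541.65
Interest (10.8%/yr ÷ 12 = 0.9%/month): R$456,060.00 × ((1 + 0.009)^11 − 1) = R$47,237.5445…
Total = R$456,060.00 + R$80,950.6500 + R$47,237.5445… = R$584,248.19

R$584,248.19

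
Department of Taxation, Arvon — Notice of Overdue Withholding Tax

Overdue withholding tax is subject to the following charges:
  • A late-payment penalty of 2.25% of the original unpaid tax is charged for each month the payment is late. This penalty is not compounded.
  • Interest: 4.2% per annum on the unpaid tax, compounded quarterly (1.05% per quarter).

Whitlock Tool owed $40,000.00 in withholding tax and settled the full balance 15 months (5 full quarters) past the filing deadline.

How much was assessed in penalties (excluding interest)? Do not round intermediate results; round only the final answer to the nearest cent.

$13,500.00

Late-payment penalty = 2.25% × $40,000.00 × 15 mo = $13,500.00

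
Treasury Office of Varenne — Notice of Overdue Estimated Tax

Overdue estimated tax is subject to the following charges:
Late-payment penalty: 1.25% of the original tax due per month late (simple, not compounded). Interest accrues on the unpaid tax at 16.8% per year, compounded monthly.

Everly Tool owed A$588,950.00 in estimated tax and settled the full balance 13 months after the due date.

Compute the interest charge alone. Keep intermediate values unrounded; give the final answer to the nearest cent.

Interest (16.8%/yr ÷ 12 = 1.4%/month): A$588,950.00 × ((1 + 0.014)^13 − 1) = A$116,671.5585…

A$116,671.56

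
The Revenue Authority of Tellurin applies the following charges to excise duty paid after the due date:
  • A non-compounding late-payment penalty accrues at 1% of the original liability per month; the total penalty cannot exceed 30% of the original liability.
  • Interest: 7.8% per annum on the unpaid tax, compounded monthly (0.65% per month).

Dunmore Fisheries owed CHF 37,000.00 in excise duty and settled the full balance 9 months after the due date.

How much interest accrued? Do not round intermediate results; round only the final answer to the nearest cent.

CHF 2,221.64

Interest: CHF 37,000.00 × ((1 + 0.0065)^9 − 1) = CHF 37,000.00 × 0.0600443… = CHF 2,221.6389…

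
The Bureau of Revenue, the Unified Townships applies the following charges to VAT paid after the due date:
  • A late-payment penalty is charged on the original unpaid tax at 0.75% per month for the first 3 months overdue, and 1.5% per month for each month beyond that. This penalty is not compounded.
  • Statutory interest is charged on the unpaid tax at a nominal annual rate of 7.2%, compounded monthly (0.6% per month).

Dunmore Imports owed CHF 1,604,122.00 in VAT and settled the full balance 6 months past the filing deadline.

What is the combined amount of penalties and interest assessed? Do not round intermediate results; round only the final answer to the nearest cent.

Penalty, months 1–3: 3 × 0.75% × CHF 1,604,122.00 = CHF 36,092.75…
Penalty, months 4–6: 3 × 1.5% × CHF 1,604,122.00 = CHF 72,185.49
Interest: CHF 1,604,122.00 × ((1 + 0.006)^6 − 1) = CHF 1,604,122.00 × 0.0365443… = CHF 58,621.5789…
Penalties + interest = CHF 108,278.2350 + CHF 58,621.5789… = CHF 166,899.81

CHF 166,899.81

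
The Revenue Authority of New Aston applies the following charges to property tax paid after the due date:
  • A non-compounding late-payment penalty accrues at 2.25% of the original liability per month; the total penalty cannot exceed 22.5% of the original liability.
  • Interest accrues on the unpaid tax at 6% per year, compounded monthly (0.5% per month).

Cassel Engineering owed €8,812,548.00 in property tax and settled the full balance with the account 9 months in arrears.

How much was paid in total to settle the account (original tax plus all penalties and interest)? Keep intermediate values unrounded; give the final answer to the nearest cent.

Penalty: 9 × 2.25% × €8,812,548.00 = €1,784,540.97 (below the 22.5% cap of €1,982,823.30)
Interest: €8,812,548.00 × ((1 + 0.005)^9 − 1) = €8,812,548.00 × 0.0459106… = €404,589.1824…
Total = €8,812,548.00 + €1,784,540.9700 + €404,589.1824… = €11,001,678.15

€11,001,678.15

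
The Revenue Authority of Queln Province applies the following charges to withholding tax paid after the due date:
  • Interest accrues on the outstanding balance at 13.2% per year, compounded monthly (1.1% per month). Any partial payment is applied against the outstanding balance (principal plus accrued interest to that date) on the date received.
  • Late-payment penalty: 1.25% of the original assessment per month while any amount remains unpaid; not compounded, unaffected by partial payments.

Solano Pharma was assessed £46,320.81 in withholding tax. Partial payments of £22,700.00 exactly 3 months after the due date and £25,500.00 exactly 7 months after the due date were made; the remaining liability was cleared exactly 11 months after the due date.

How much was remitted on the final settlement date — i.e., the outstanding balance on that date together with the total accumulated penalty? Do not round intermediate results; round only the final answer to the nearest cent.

Balance at month 3: £46,320.8100 × (1 + 0.011)^3 = £47,866.2728…
After £22,700.00 payment: £47,866.2728… − £22,700.00 = £25,166.2728…
Balance at month 7: £25,166.2728… × (1 + 0.011)^4 = £26,291.9939…
After £25,500.00 payment: £26,291.9939… − £25,500.00 = £791.9939…
Balance at month 11: £791.9939… × (1 + 0.011)^4 = £827.4209…
Penalty: 11 × 1.25% × £46,320.81 = £6,369.11…
Final settlement = outstanding balance + penalty = £827.4209… + £6,369.11… = £7,196.53

£7,196.53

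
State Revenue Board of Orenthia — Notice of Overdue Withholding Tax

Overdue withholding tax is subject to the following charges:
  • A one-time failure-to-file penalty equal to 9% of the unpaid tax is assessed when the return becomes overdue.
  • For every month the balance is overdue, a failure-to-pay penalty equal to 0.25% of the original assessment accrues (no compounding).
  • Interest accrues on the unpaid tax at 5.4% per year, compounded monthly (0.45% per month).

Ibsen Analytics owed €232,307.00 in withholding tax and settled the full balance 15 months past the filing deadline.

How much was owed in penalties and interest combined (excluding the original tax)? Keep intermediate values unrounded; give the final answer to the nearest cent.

Failure-to-file penalty: 9% × €232,307.00 = €20,907.63
Failure-to-pay penalty: 15 × 0.25% × €232,307.00 = €8,711.51…
Interest: €232,307.00 × ((1 + 0.0045)^15 − 1) = €232,307.00 × 0.0696683… = €16,184.4285…
Penalties + interest = €29,619.1425 + €16,184.4285… = €45,803.57

€45,803.57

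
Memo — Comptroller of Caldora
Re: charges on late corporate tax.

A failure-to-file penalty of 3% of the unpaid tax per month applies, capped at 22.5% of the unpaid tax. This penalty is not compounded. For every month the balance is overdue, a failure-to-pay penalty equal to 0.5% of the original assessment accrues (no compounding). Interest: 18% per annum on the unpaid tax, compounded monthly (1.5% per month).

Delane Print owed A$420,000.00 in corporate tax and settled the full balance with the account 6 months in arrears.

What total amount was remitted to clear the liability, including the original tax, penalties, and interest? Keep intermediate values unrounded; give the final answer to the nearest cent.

A$547,446.17

Failure-to-file: 6 × 3% × A$420,000.00 = A$75,600.00 (under the 22.5% cap)
Failure-to-pay penalty: 6 × 0.5% × A$420,000.00 = A$12,600.00
Interest: A$420,000.00 × ((1 + 0.015)^6 − 1) = A$420,000.00 × 0.0934433… = A$39,246.1709…
Total = A$420,000.00 + A$88,200.0000 + A$39,246.1709… = A$547,446.17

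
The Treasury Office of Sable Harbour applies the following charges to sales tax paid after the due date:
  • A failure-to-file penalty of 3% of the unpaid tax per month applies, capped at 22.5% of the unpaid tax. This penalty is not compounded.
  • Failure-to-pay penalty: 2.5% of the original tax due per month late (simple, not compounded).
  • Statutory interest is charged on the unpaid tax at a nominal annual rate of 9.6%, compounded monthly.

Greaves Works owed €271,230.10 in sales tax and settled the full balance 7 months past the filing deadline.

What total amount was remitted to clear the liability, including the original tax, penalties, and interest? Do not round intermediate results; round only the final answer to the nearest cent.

€391,212.01

Failure-to-file: 7 × 3% × €271,230.10 = €56,958.32… (under the 22.5% cap)
Failure-to-pay penalty: 7 × 2.5% × €271,230.10 = €47,465.27…
Interest (9.6%/yr ÷ 12 = 0.8%/month): €271,230.10 × ((1 + 0.008)^7 − 1) = €15,558.3184…
Total = €271,230.10 + €104,423.5885 + €15,558.3184… = €391,212.01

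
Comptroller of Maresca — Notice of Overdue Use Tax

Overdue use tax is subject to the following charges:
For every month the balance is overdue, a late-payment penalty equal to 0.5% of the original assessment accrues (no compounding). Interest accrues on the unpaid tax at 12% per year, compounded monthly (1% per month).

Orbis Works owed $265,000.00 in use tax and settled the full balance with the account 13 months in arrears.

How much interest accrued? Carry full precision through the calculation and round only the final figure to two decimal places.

$36,594.72

Interest: $265,000.00 × ((1 + 0.01)^13 − 1) = $265,000.00 × 0.1380933… = $36,594.7193…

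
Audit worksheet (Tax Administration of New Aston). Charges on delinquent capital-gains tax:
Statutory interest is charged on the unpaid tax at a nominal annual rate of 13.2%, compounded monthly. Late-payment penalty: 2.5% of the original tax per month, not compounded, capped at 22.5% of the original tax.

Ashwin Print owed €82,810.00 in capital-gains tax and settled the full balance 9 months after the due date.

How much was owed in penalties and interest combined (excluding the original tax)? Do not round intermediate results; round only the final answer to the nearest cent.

Penalty (uncapped): 9 × 2.5% × €82,810.00 = €18,632.25; cap = 22.5% × €82,810.00 = €18,632.25 → penalty = €18,632.25
Interest (13.2%/yr ÷ 12 = 1.1%/month): €82,810.00 × ((1 + 0.011)^9 − 1) = €8,568.3233…
Penalties + interest = €18,632.2500 + €8,568.3233… = €27,200.57

€27,200.57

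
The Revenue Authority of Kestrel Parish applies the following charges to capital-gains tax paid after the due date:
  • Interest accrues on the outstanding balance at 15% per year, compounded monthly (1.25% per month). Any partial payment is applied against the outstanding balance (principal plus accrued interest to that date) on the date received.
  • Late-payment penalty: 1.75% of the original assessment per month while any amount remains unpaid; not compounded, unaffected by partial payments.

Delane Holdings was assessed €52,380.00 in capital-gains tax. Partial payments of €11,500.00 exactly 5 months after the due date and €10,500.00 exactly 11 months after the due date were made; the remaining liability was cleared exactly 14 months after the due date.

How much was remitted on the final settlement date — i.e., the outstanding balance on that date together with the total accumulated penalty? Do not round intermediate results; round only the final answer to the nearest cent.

Balance at month 5: €52,380.0000 × (1 + 0.0125)^5 = €55,736.6232…
After €11,500.00 payment: €55,736.6232… − €11,500.00 = €44,236.6232…
Balance at month 11: €44,236.6232… × (1 + 0.0125)^6 = €47,659.7938…
After €10,500.00 payment: €47,659.7938… − €10,500.00 = €37,159.7938…
Balance at month 14: €37,159.7938… × (1 + 0.0125)^3 = €38,570.7773…
Penalty: 14 × 1.75% × €52,380.00 = €12,833.10
Final settlement = outstanding balance + penalty = €38,570.7773… + €12,833.10 = €51,403.88

€51,403.88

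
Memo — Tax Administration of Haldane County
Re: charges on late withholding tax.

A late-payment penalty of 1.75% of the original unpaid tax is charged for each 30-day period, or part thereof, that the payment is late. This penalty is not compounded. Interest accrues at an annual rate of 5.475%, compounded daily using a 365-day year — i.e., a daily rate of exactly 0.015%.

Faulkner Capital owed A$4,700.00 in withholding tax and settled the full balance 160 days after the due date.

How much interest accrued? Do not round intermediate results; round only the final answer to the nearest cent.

A$114.16

Interest: A$4,700.00 × ((1 + 0.00015)^160 − 1) = A$4,700.00 × 0.02428847… = A$114.1558…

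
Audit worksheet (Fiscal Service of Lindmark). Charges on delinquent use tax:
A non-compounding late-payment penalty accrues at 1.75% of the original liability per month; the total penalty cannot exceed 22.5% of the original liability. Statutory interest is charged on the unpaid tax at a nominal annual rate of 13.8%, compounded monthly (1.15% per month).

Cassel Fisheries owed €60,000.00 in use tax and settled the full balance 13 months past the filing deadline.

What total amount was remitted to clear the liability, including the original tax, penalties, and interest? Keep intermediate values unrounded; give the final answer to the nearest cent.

€83,115.79

Penalty (uncapped): 13 × 1.75% × €60,000.00 = €13,650.00; cap = 22.5% × €60,000.00 = €13,500.00 → penalty = €13,500.00
Interest: €60,000.00 × ((1 + 0.0115)^13 − 1) = €60,000.00 × 0.1602632… = €9,615.7943…
Total = €60,000.00 + €13,500.0000 + €9,615.7943… = €83,115.79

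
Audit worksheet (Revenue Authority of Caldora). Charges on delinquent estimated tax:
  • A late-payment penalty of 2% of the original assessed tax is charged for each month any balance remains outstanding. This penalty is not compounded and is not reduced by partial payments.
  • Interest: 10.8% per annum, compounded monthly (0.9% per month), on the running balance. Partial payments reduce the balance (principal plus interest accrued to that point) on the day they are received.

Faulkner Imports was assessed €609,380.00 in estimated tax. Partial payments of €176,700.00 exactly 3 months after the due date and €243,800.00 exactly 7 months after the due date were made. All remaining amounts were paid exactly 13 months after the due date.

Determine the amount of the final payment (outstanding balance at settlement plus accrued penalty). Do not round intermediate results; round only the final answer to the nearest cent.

€392,568.51

Balance at month 3: €609,380.0000 × (1 + 0.009)^3 = €625,981.7836…
After €176,700.00 payment: €625,981.7836… − €176,700.00 = €449,281.7836…
Balance at month 7: €449,281.7836… × (1 + 0.009)^4 = €465,675.5918…
After €243,800.00 payment: €465,675.5918… − €243,800.00 = €221,875.5918…
Balance at month 13: €221,875.5918… × (1 + 0.009)^6 = €234,129.7094…
Penalty: 13 × 2% × €609,380.00 = €158,438.80
Final settlement = outstanding balance + penalty = €234,129.7094… + €158,438.80 = €392,568.51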